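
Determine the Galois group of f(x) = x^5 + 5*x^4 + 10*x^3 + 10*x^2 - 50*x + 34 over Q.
The polynomial f is an irreducible quintic over Q, so G = Gal(f/Q) is a transitive subgroup of S_5: one of C_5 (5T1, order 5), D_5 (5T2, order 10), F_20 (5T3, order 20), A_5 (5T4, order 60) or S_5 (5T5, order 120). The discriminant of f is 58564000000 = 242000^2, a perfect square, so G is contained in A_5. The transitive groups of degree 5 contained in A_5 are: C_5 (5T1, order 5), D_5 (5T2, order 10), A_5 (5T4, order 60). By Dedekind's theorem, for a prime p not dividing disc(f) the degrees of the irreducible factors of f mod p form the cycle type of an element of G. Factoring f modulo the 3 such primes p <= 13 (skipping 2, 5, 11, which divide the discriminant), each new pattern first appears at: mod 3: f = (x^5 + 2x^4 + x^3 + x^2 + x + 1), pattern 5; mod 13: f = (x + 7)(x + 9)(x^3 + 2x^2 + 6x + 9), pattern 3+1+1. No other pattern occurs in this range, so the set of observed cycle types is {5, 3+1+1}. Among the candidates above, the only group containing elements of all these cycle types is A_5 (5T4) — each of C_5 (5T1), D_5 (5T2) lacks at least one of them. Hence G = A_5 (5T4), of order 60.

A_5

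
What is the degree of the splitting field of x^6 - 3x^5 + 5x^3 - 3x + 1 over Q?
The degree of the splitting field over Q equals the order of the Galois group, so first determine the group. The polynomial f is an irreducible sextic over Q, so G = Gal(f/Q) is one of the 16 transitive subgroups 6T1, ..., 6T16 of S_6. The discriminant of f is -34992, which is not a perfect square, so G is not contained in A_6. The transitive groups of degree 6 not contained in A_6 are: C_6 (6T1, order 6), S_3 (6T2, order 6), D_6 (6T3, order 12), C_3 x S_3 (6T5, order 18), A_4 x C_2 (6T6, order 24), S_4 (6T8, order 24), S_3 x S_3 (6T9, order 36), S_4 x C_2 (6T11, order 48), (S_3 x S_3) : C_2 (6T13, order 72), PGL(2,5) (6T14, order 120), S_6 (6T16, order 720). By Dedekind's theorem, for a prime p not dividing disc(f) the degrees of the irreducible factors of f mod p form the cycle type of an element of G. Factoring f modulo the 23 such primes p <= 97 (skipping 2, 3, which divide the discriminant), each new pattern first appears at: mod 5: f = (x^2 + x + 1)(x^2 + 2x + 3)(x^2 + 4x + 2), pattern 2+2+2; mod 7: f = (x^3 + x^2 + 3x + 1)(x^3 + 3x^2 + x + 1), pattern 3+3; mod 31: f = (x + 3)(x + 7)(x + 9)(x + 21)(x + 23)(x + 27), pattern 1+1+1+1+1+1. No other pattern occurs in this range, so the set of observed cycle types is {2+2+2, 3+3, 1+1+1+1+1+1}. The candidates containing elements of all these cycle types are C_6 (6T1) of order 6, S_3 (6T2) of order 6, D_6 (6T3) of order 12, C_3 x S_3 (6T5) of order 18, A_4 x C_2 (6T6) of order 24, S_4 (6T8) of order 24, S_3 x S_3 (6T9) of order 36, S_4 x C_2 (6T11) of order 48, (S_3 x S_3) : C_2 (6T13) of order 72, PGL(2,5) (6T14) of order 120, S_6 (6T16) of order 720; the others are excluded. The observed types are precisely the cycle types that occur in S_3 (6T2). Each of the other remaining candidates has further cycle types, and by the Chebotarev density theorem the matching factorization patterns would occur for a proportion of primes equal to their share of the group: C_6 (6T1) additionally contains elements of type 6 (2 of its 6 elements, about 33% of primes); D_6 (6T3) additionally contains elements of type 6, 2+2+1+1 (5 of its 12 elements, about 42% of primes); C_3 x S_3 (6T5) additionally contains elements of type 6, 3+1+1+1 (10 of its 18 elements, about 56% of primes); A_4 x C_2 (6T6) additionally contains elements of type 6, 2+2+1+1, 2+1+1+1+1 (14 of its 24 elements, about 58% of primes); S_4 (6T8) additionally contains elements of type 4+1+1, 2+2+1+1 (9 of its 24 elements, about 38% of primes); S_3 x S_3 (6T9) additionally contains elements of type 6, 3+1+1+1, 2+2+1+1 (25 of its 36 elements, about 69% of primes); S_4 x C_2 (6T11) additionally contains elements of type 6, 4+2, 4+1+1, 2+2+1+1, 2+1+1+1+1 (32 of its 48 elements, about 67% of primes); (S_3 x S_3) : C_2 (6T13) additionally contains elements of type 6, 4+2, 3+2+1, 3+1+1+1, 2+2+1+1, 2+1+1+1+1 (61 of its 72 elements, about 85% of primes); PGL(2,5) (6T14) additionally contains elements of type 6, 5+1, 4+1+1, 2+2+1+1 (89 of its 120 elements, about 74% of primes); S_6 (6T16) additionally contains elements of type 6, 5+1, 4+2, 4+1+1, 3+2+1, 3+1+1+1, 2+2+1+1, 2+1+1+1+1 (664 of its 720 elements, about 92% of primes). None of the 23 primes tested shows any such pattern (for each of these groups the chance of that is below 10^-4), which rules them out. Hence G = S_3 (6T2), of order 6. The Galois group S_3 (6T2) has order 6, so the splitting field has degree 6 over Q.

6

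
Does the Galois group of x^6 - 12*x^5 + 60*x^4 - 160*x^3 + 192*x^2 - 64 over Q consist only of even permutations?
The polynomial is irreducible of degree 6 over Q. Its discriminant is -450868486864896, which is not a perfect square. A Galois group lies in the alternating group exactly when the discriminant is a square in Q, so the Galois group (A_4 x C_2) is not contained in A_6.

No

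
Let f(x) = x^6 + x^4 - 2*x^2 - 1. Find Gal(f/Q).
6T4: A_4

The polynomial f is an irreducible sextic over Q, so G = Gal(f/Q) is one of the 16 transitive subgroups 6T1, ..., 6T16 of S_6. The discriminant of f is 153664 = 392^2, a perfect square, so G is contained in A_6. The transitive groups of degree 6 contained in A_6 are: A_4 (6T4, order 12), S_4 (6T7, order 24), (C_3 x C_3) : C_4 (6T10, order 36), PSL(2,5) (6T12, order 60), A_6 (6T15, order 360). By Dedekind's theorem, for a prime p not dividing disc(f) the degrees of the irreducible factors of f mod p form the cycle type of an element of G. Factoring f modulo the 33 such primes p <= 149 (skipping 2, 7, which divide the discriminant), each new pattern first appears at: mod 3: f = (x^3 + 2x + 1)(x^3 + 2x + 2), pattern 3+3; mod 13: f = (x + 6)(x + 7)(x^2 + 5)(x^2 + 6), pattern 2+2+1+1. No other pattern occurs in this range, so the set of observed cycle types is {3+3, 2+2+1+1}. The candidates containing elements of all these cycle types are A_4 (6T4) of order 12, S_4 (6T7) of order 24, (C_3 x C_3) : C_4 (6T10) of order 36, PSL(2,5) (6T12) of order 60, A_6 (6T15) of order 360; the others are excluded. The observed types are precisely the cycle types that occur in A_4 (6T4) (apart from the identity). Each of the other remaining candidates has further cycle types, and by the Chebotarev density theorem the matching factorization patterns would occur for a proportion of primes equal to their share of the group: S_4 (6T7) additionally contains elements of type 4+2 (6 of its 24 elements, about 25% of primes); (C_3 x C_3) : C_4 (6T10) additionally contains elements of type 4+2, 3+1+1+1 (22 of its 36 elements, about 61% of primes); PSL(2,5) (6T12) additionally contains elements of type 5+1 (24 of its 60 elements, about 40% of primes); A_6 (6T15) additionally contains elements of type 5+1, 4+2, 3+1+1+1 (274 of its 360 elements, about 76% of primes). None of the 33 primes tested shows any such pattern (for each of these groups the chance of that is below 10^-4), which rules them out. Hence G = A_4 (6T4), of order 12.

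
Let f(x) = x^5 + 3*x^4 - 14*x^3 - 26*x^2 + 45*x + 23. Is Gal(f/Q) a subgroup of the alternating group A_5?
The polynomial is irreducible of degree 5 over Q. Its discriminant is 15352201216 = 123904^2, a perfect square. A Galois group lies in the alternating group exactly when the discriminant is a square in Q, so the Galois group (C_5) is contained in A_5.

Yes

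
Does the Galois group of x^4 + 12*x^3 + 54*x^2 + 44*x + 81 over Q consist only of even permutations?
The polynomial is irreducible of degree 4 over Q. Its discriminant is 1358954496 = 36864^2, a perfect square. A Galois group lies in the alternating group exactly when the discriminant is a square in Q, so the Galois group (A_4) is contained in A_4.

Yes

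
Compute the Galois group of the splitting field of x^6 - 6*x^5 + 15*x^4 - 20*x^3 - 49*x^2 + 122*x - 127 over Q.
The polynomial f is an irreducible sextic over Q, so G = Gal(f/Q) is one of the 16 transitive subgroups 6T1, ..., 6T16 of S_6. The discriminant of f is 3603718079512576 = 60030976^2, a perfect square, so G is contained in A_6. The transitive groups of degree 6 contained in A_6 are: A_4 (6T4, order 12), S_4 (6T7, order 24), (C_3 x C_3) : C_4 (6T10, order 36), PSL(2,5) (6T12, order 60), A_6 (6T15, order 360). By Dedekind's theorem, for a prime p not dividing disc(f) the degrees of the irreducible factors of f mod p form the cycle type of an element of G. Factoring f modulo the 79 such primes p <= 419 (skipping 2, 229, which divide the discriminant), each new pattern first appears at: mod 3: f = (x^3 + x^2 + 2)(x^3 + 2x^2 + x + 1), pattern 3+3; mod 7: f = (x^2 + 5x + 3)(x^4 + 3x^3 + 4x^2 + 2), pattern 4+2; mod 23: f = (x + 4)(x + 17)(x^2 + 2)(x^2 + 19x + 6), pattern 2+2+1+1; mod 193: f = (x + 6)(x + 12)(x + 18)(x + 173)(x + 179)(x + 185), pattern 1+1+1+1+1+1. No other pattern occurs in this range, so the set of observed cycle types is {3+3, 4+2, 2+2+1+1, 1+1+1+1+1+1}. The candidates containing elements of all these cycle types are S_4 (6T7) of order 24, (C_3 x C_3) : C_4 (6T10) of order 36, A_6 (6T15) of order 360; the others are excluded. The observed types are precisely the cycle types that occur in S_4 (6T7). Each of the other remaining candidates has further cycle types, and by the Chebotarev density theorem the matching factorization patterns would occur for a proportion of primes equal to their share of the group: (C_3 x C_3) : C_4 (6T10) additionally contains elements of type 3+1+1+1 (4 of its 36 elements, about 11% of primes); A_6 (6T15) additionally contains elements of type 5+1, 3+1+1+1 (184 of its 360 elements, about 51% of primes). None of the 79 primes tested shows any such pattern (for each of these groups the chance of that is below 10^-4), which rules them out. Hence G = S_4 (6T7), of order 24.

6T7: S_4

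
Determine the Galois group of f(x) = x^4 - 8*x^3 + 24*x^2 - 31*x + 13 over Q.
4T5: S_4

The polynomial is an irreducible quartic over Q and its discriminant is -283, which is not a perfect square, so the Galois group is not contained in A_4. The resolvent cubic y^3 - 24*y^2 + 196*y - 545 is irreducible over Q. An irreducible resolvent with non-square discriminant gives S_4.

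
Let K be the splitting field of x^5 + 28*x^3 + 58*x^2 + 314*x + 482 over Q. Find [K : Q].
120

The degree of the splitting field over Q equals the order of the Galois group, so first determine the group. The polynomial f is an irreducible quintic over Q, so G = Gal(f/Q) is a transitive subgroup of S_5: one of C_5 (5T1, order 5), D_5 (5T2, order 10), F_20 (5T3, order 20), A_5 (5T4, order 60) or S_5 (5T5, order 120). The discriminant of f is 271880740782928, which is not a perfect square, so G is not contained in A_5. The transitive groups of degree 5 not contained in A_5 are: F_20 (5T3, order 20), S_5 (5T5, order 120). By Dedekind's theorem, for a prime p not dividing disc(f) the degrees of the irreducible factors of f mod p form the cycle type of an element of G. Factoring f modulo the 5 such primes p <= 13 (skipping 2, which divides the discriminant), each new pattern first appears at: mod 3: f = (x^5 + x^3 + x^2 + 2x + 2), pattern 5; mod 5: f = (x + 2)(x^4 + 3x^3 + 2x^2 + 4x + 1), pattern 4+1; mod 13: f = (x + 7)(x + 8)(x^3 + 11x^2 + 2x + 10), pattern 3+1+1. No other pattern occurs in this range, so the set of observed cycle types is {5, 4+1, 3+1+1}. Among the candidates above, the only group containing elements of all these cycle types is S_5 (5T5) — F_20 (5T3) lacks at least one of them. Hence G = S_5 (5T5), of order 120. The Galois group S_5 (5T5) has order 120, so the splitting field has degree 120 over Q.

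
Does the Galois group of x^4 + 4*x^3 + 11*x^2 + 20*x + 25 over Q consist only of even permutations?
Yes

The polynomial is irreducible of degree 4 over Q. Its discriminant is 435600 = 660^2, a perfect square. A Galois group lies in the alternating group exactly when the discriminant is a square in Q, so the Galois group (V_4) is contained in A_4.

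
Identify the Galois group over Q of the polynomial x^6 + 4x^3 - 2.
The polynomial f is an irreducible sextic over Q, so G = Gal(f/Q) is one of the 16 transitive subgroups 6T1, ..., 6T16 of S_6. The discriminant of f is 40310784, which is not a perfect square, so G is not contained in A_6. The transitive groups of degree 6 not contained in A_6 are: C_6 (6T1, order 6), S_3 (6T2, order 6), D_6 (6T3, order 12), C_3 x S_3 (6T5, order 18), A_4 x C_2 (6T6, order 24), S_4 (6T8, order 24), S_3 x S_3 (6T9, order 36), S_4 x C_2 (6T11, order 48), (S_3 x S_3) : C_2 (6T13, order 72), PGL(2,5) (6T14, order 120), S_6 (6T16, order 720). By Dedekind's theorem, for a prime p not dividing disc(f) the degrees of the irreducible factors of f mod p form the cycle type of an element of G. Factoring f modulo the 14 such primes p <= 53 (skipping 2, 3, which divide the discriminant), each new pattern first appears at: mod 5: f = (x + 1)(x + 2)(x^2 + 3x + 4)(x^2 + 4x + 1), pattern 2+2+1+1; mod 7: f = (x^6 + 4x^3 + 5), pattern 6; mod 19: f = (x + 4)(x + 6)(x + 9)(x^3 + 16), pattern 3+1+1+1; mod 31: f = (x^2 + 2x + 11)(x^2 + 10x + 27)(x^2 + 19x + 24), pattern 2+2+2; mod 43: f = (x^3 + 9)(x^3 + 38), pattern 3+3. No other pattern occurs in this range, so the set of observed cycle types is {2+2+1+1, 6, 3+1+1+1, 2+2+2, 3+3}. The candidates containing elements of all these cycle types are S_3 x S_3 (6T9) of order 36, (S_3 x S_3) : C_2 (6T13) of order 72, S_6 (6T16) of order 720; the others are excluded. The observed types are precisely the cycle types that occur in S_3 x S_3 (6T9) (apart from the identity). Each of the other remaining candidates has further cycle types, and by the Chebotarev density theorem the matching factorization patterns would occur for a proportion of primes equal to their share of the group: (S_3 x S_3) : C_2 (6T13) additionally contains elements of type 4+2, 3+2+1, 2+1+1+1+1 (36 of its 72 elements, about 50% of primes); S_6 (6T16) additionally contains elements of type 5+1, 4+2, 4+1+1, 3+2+1, 2+1+1+1+1 (459 of its 720 elements, about 64% of primes). None of the 14 primes tested shows any such pattern (for each of these groups the chance of that is below 10^-4), which rules them out. Hence G = S_3 x S_3 (6T9), of order 36.

S_3 x S_3 (order 36)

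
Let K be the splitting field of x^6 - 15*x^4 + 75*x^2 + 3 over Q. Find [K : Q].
6

The degree of the splitting field over Q equals the order of the Galois group, so first determine the group. The polynomial f is an irreducible sextic over Q, so G = Gal(f/Q) is one of the 16 transitive subgroups 6T1, ..., 6T16 of S_6. The discriminant of f is -37572373905408, which is not a perfect square, so G is not contained in A_6. The transitive groups of degree 6 not contained in A_6 are: C_6 (6T1, order 6), S_3 (6T2, order 6), D_6 (6T3, order 12), C_3 x S_3 (6T5, order 18), A_4 x C_2 (6T6, order 24), S_4 (6T8, order 24), S_3 x S_3 (6T9, order 36), S_4 x C_2 (6T11, order 48), (S_3 x S_3) : C_2 (6T13, order 72), PGL(2,5) (6T14, order 120), S_6 (6T16, order 720). By Dedekind's theorem, for a prime p not dividing disc(f) the degrees of the irreducible factors of f mod p form the cycle type of an element of G. Factoring f modulo the 23 such primes p <= 97 (skipping 2, 3, which divide the discriminant), each new pattern first appears at: mod 5: f = (x^2 + 2)(x^2 + x + 2)(x^2 + 4x + 2), pattern 2+2+2; mod 7: f = (x^3 + 2x^2 + 5x + 5)(x^3 + 5x^2 + 5x + 2), pattern 3+3; mod 31: f = (x + 7)(x + 12)(x + 15)(x + 16)(x + 19)(x + 24), pattern 1+1+1+1+1+1. No other pattern occurs in this range, so the set of observed cycle types is {2+2+2, 3+3, 1+1+1+1+1+1}. The candidates containing elements of all these cycle types are C_6 (6T1) of order 6, S_3 (6T2) of order 6, D_6 (6T3) of order 12, C_3 x S_3 (6T5) of order 18, A_4 x C_2 (6T6) of order 24, S_4 (6T8) of order 24, S_3 x S_3 (6T9) of order 36, S_4 x C_2 (6T11) of order 48, (S_3 x S_3) : C_2 (6T13) of order 72, PGL(2,5) (6T14) of order 120, S_6 (6T16) of order 720; the others are excluded. The observed types are precisely the cycle types that occur in S_3 (6T2). Each of the other remaining candidates has further cycle types, and by the Chebotarev density theorem the matching factorization patterns would occur for a proportion of primes equal to their share of the group: C_6 (6T1) additionally contains elements of type 6 (2 of its 6 elements, about 33% of primes); D_6 (6T3) additionally contains elements of type 6, 2+2+1+1 (5 of its 12 elements, about 42% of primes); C_3 x S_3 (6T5) additionally contains elements of type 6, 3+1+1+1 (10 of its 18 elements, about 56% of primes); A_4 x C_2 (6T6) additionally contains elements of type 6, 2+2+1+1, 2+1+1+1+1 (14 of its 24 elements, about 58% of primes); S_4 (6T8) additionally contains elements of type 4+1+1, 2+2+1+1 (9 of its 24 elements, about 38% of primes); S_3 x S_3 (6T9) additionally contains elements of type 6, 3+1+1+1, 2+2+1+1 (25 of its 36 elements, about 69% of primes); S_4 x C_2 (6T11) additionally contains elements of type 6, 4+2, 4+1+1, 2+2+1+1, 2+1+1+1+1 (32 of its 48 elements, about 67% of primes); (S_3 x S_3) : C_2 (6T13) additionally contains elements of type 6, 4+2, 3+2+1, 3+1+1+1, 2+2+1+1, 2+1+1+1+1 (61 of its 72 elements, about 85% of primes); PGL(2,5) (6T14) additionally contains elements of type 6, 5+1, 4+1+1, 2+2+1+1 (89 of its 120 elements, about 74% of primes); S_6 (6T16) additionally contains elements of type 6, 5+1, 4+2, 4+1+1, 3+2+1, 3+1+1+1, 2+2+1+1, 2+1+1+1+1 (664 of its 720 elements, about 92% of primes). None of the 23 primes tested shows any such pattern (for each of these groups the chance of that is below 10^-4), which rules them out. Hence G = S_3 (6T2), of order 6. The Galois group S_3 (6T2) has order 6, so the splitting field has degree 6 over Q.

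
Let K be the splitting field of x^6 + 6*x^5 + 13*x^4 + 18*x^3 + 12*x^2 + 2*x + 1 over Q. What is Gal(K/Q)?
S_4

The polynomial f is an irreducible sextic over Q, so G = Gal(f/Q) is one of the 16 transitive subgroups 6T1, ..., 6T16 of S_6. The discriminant of f is 95101504 = 9752^2, a perfect square, so G is contained in A_6. The transitive groups of degree 6 contained in A_6 are: A_4 (6T4, order 12), S_4 (6T7, order 24), (C_3 x C_3) : C_4 (6T10, order 36), PSL(2,5) (6T12, order 60), A_6 (6T15, order 360). By Dedekind's theorem, for a prime p not dividing disc(f) the degrees of the irreducible factors of f mod p form the cycle type of an element of G. Factoring f modulo the 79 such primes p <= 421 (skipping 2, 23, 53, which divide the discriminant), each new pattern first appears at: mod 3: f = (x^3 + x^2 + 2x + 1)(x^3 + 2x^2 + 1), pattern 3+3; mod 5: f = (x^2 + x + 2)(x^4 + x^2 + 2x + 3), pattern 4+2; mod 19: f = (x + 2)(x + 12)(x^2 + 5x + 18)(x^2 + 6x + 15), pattern 2+2+1+1; mod 223: f = (x + 18)(x + 50)(x + 71)(x + 142)(x + 185)(x + 209), pattern 1+1+1+1+1+1. No other pattern occurs in this range, so the set of observed cycle types is {3+3, 4+2, 2+2+1+1, 1+1+1+1+1+1}. The candidates containing elements of all these cycle types are S_4 (6T7) of order 24, (C_3 x C_3) : C_4 (6T10) of order 36, A_6 (6T15) of order 360; the others are excluded. The observed types are precisely the cycle types that occur in S_4 (6T7). Each of the other remaining candidates has further cycle types, and by the Chebotarev density theorem the matching factorization patterns would occur for a proportion of primes equal to their share of the group: (C_3 x C_3) : C_4 (6T10) additionally contains elements of type 3+1+1+1 (4 of its 36 elements, about 11% of primes); A_6 (6T15) additionally contains elements of type 5+1, 3+1+1+1 (184 of its 360 elements, about 51% of primes). None of the 79 primes tested shows any such pattern (for each of these groups the chance of that is below 10^-4), which rules them out. Hence G = S_4 (6T7), of order 24.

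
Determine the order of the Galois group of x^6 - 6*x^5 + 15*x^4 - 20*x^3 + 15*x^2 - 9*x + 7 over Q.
72

The degree of the splitting field over Q equals the order of the Galois group, so first determine the group. The polynomial f is an irreducible sextic over Q, so G = Gal(f/Q) is one of the 16 transitive subgroups 6T1, ..., 6T16 of S_6. The discriminant of f is -9059283, which is not a perfect square, so G is not contained in A_6. The transitive groups of degree 6 not contained in A_6 are: C_6 (6T1, order 6), S_3 (6T2, order 6), D_6 (6T3, order 12), C_3 x S_3 (6T5, order 18), A_4 x C_2 (6T6, order 24), S_4 (6T8, order 24), S_3 x S_3 (6T9, order 36), S_4 x C_2 (6T11, order 48), (S_3 x S_3) : C_2 (6T13, order 72), PGL(2,5) (6T14, order 120), S_6 (6T16, order 720). By Dedekind's theorem, for a prime p not dividing disc(f) the degrees of the irreducible factors of f mod p form the cycle type of an element of G. Factoring f modulo the 28 such primes p <= 127 (skipping 3, 17, 43, which divide the discriminant), each new pattern first appears at: mod 2: f = (x^6 + x^4 + x^2 + x + 1), pattern 6; mod 7: f = (x)(x^2 + 2x + 3)(x^3 + 6x^2 + 4), pattern 3+2+1; mod 11: f = (x^2 + 7x + 5)(x^4 + 9x^3 + 2x^2 + 9x + 8), pattern 4+2; mod 13: f = (x + 2)(x + 7)(x^2 + x + 4)(x^2 + 10x + 5), pattern 2+2+1+1; mod 61: f = (x + 39)(x + 50)(x + 56)(x + 58)(x^2 + 35x + 14), pattern 2+1+1+1+1; mod 97: f = (x + 47)(x + 84)(x + 86)(x^3 + 68x^2 + 18x + 73), pattern 3+1+1+1; mod 113: f = (x^2 + 47x + 24)(x^2 + 66x + 38)(x^2 + 107x + 15), pattern 2+2+2; mod 127: f = (x^3 + 36x^2 + 31x + 41)(x^3 + 85x^2 + 99x + 90), pattern 3+3. No other pattern occurs in this range, so the set of observed cycle types is {6, 3+2+1, 4+2, 2+2+1+1, 2+1+1+1+1, 3+1+1+1, 2+2+2, 3+3}. The candidates containing elements of all these cycle types are (S_3 x S_3) : C_2 (6T13) of order 72, S_6 (6T16) of order 720; the others are excluded. The observed types are precisely the cycle types that occur in (S_3 x S_3) : C_2 (6T13) (apart from the identity). Each of the other remaining candidates has further cycle types, and by the Chebotarev density theorem the matching factorization patterns would occur for a proportion of primes equal to their share of the group: S_6 (6T16) additionally contains elements of type 5+1, 4+1+1 (234 of its 720 elements, about 32% of primes). None of the 28 primes tested shows any such pattern (for each of these groups the chance of that is below 10^-4), which rules them out. Hence G = (S_3 x S_3) : C_2 (6T13), of order 72. The Galois group (S_3 x S_3) : C_2 (6T13) has order 72, so the splitting field has degree 72 over Q.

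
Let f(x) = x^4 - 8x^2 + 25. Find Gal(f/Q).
V_4, the Klein four-group

The polynomial is an irreducible quartic over Q and its discriminant is 518400 = 720^2, a perfect square, so the Galois group is contained in A_4. The resolvent cubic y^3 + 8*y^2 - 100*y - 800 splits completely over Q, which gives the Klein four-group V_4.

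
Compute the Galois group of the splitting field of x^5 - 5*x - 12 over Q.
D_5 (also written D5)

The polynomial f is an irreducible quintic over Q, so G = Gal(f/Q) is a transitive subgroup of S_5: one of C_5 (5T1, order 5), D_5 (5T2, order 10), F_20 (5T3, order 20), A_5 (5T4, order 60) or S_5 (5T5, order 120). The discriminant of f is 64000000 = 8000^2, a perfect square, so G is contained in A_5. The transitive groups of degree 5 contained in A_5 are: C_5 (5T1, order 5), D_5 (5T2, order 10), A_5 (5T4, order 60). By Dedekind's theorem, for a prime p not dividing disc(f) the degrees of the irreducible factors of f mod p form the cycle type of an element of G. Factoring f modulo the 23 such primes p <= 97 (skipping 2, 5, which divide the discriminant), each new pattern first appears at: mod 3: f = (x)(x^2 + x + 2)(x^2 + 2x + 2), pattern 2+2+1; mod 7: f = (x^5 + 2x + 2), pattern 5. No other pattern occurs in this range, so the set of observed cycle types is {2+2+1, 5}. The candidates containing elements of all these cycle types are D_5 (5T2) of order 10, A_5 (5T4) of order 60; the others are excluded. The observed types are precisely the cycle types that occur in D_5 (5T2) (apart from the identity). Each of the other remaining candidates has further cycle types, and by the Chebotarev density theorem the matching factorization patterns would occur for a proportion of primes equal to their share of the group: A_5 (5T4) additionally contains elements of type 3+1+1 (20 of its 60 elements, about 33% of primes). None of the 23 primes tested shows any such pattern (for each of these groups the chance of that is below 10^-4), which rules them out. Hence G = D_5 (5T2), of order 10.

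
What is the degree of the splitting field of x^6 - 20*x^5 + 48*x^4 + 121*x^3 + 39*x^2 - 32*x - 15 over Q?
The degree of the splitting field over Q equals the order of the Galois group, so first determine the group. The polynomial f is an irreducible sextic over Q, so G = Gal(f/Q) is one of the 16 transitive subgroups 6T1, ..., 6T16 of S_6. The discriminant of f is 30991489 = 5567^2, a perfect square, so G is contained in A_6. The transitive groups of degree 6 contained in A_6 are: A_4 (6T4, order 12), S_4 (6T7, order 24), (C_3 x C_3) : C_4 (6T10, order 36), PSL(2,5) (6T12, order 60), A_6 (6T15, order 360). By Dedekind's theorem, for a prime p not dividing disc(f) the degrees of the irreducible factors of f mod p form the cycle type of an element of G. Factoring f modulo the 21 such primes p <= 79 (skipping 19, which divides the discriminant), each new pattern first appears at: mod 2: f = (x + 1)(x^5 + x^4 + x^3 + x + 1), pattern 5+1; mod 7: f = (x^3 + 4)(x^3 + x^2 + 6x + 5), pattern 3+3; mod 61: f = (x + 47)(x + 53)(x^2 + 5x + 19)(x^2 + 58x + 37), pattern 2+2+1+1. No other pattern occurs in this range, so the set of observed cycle types is {5+1, 3+3, 2+2+1+1}. The candidates containing elements of all these cycle types are PSL(2,5) (6T12) of order 60, A_6 (6T15) of order 360; the others are excluded. The observed types are precisely the cycle types that occur in PSL(2,5) (6T12) (apart from the identity). Each of the other remaining candidates has further cycle types, and by the Chebotarev density theorem the matching factorization patterns would occur for a proportion of primes equal to their share of the group: A_6 (6T15) additionally contains elements of type 4+2, 3+1+1+1 (130 of its 360 elements, about 36% of primes). None of the 21 primes tested shows any such pattern (for each of these groups the chance of that is below 10^-4), which rules them out. Hence G = PSL(2,5) (6T12), of order 60. The Galois group PSL(2,5) (6T12) has order 60, so the splitting field has degree 60 over Q.

60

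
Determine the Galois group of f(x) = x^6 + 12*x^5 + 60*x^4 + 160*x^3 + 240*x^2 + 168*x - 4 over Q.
The polynomial f is an irreducible sextic over Q, so G = Gal(f/Q) is one of the 16 transitive subgroups 6T1, ..., 6T16 of S_6. The discriminant of f is 746496000000 = 864000^2, a perfect square, so G is contained in A_6. The transitive groups of degree 6 contained in A_6 are: A_4 (6T4, order 12), S_4 (6T7, order 24), (C_3 x C_3) : C_4 (6T10, order 36), PSL(2,5) (6T12, order 60), A_6 (6T15, order 360). By Dedekind's theorem, for a prime p not dividing disc(f) the degrees of the irreducible factors of f mod p form the cycle type of an element of G. Factoring f modulo the 6 such primes p <= 23 (skipping 2, 3, 5, which divide the discriminant), each new pattern first appears at: mod 7: f = (x + 6)(x^5 + 6x^4 + 3x^3 + 2x^2 + 4x + 4), pattern 5+1; mod 23: f = (x + 4)(x + 13)(x + 18)(x^3 + x + 17), pattern 3+1+1+1. No other pattern occurs in this range, so the set of observed cycle types is {5+1, 3+1+1+1}. Among the candidates above, the only group containing elements of all these cycle types is A_6 (6T15) — each of A_4 (6T4), S_4 (6T7), (C_3 x C_3) : C_4 (6T10), PSL(2,5) (6T12) lacks at least one of them. Hence G = A_6 (6T15), of order 360.

A_6 (also written A6)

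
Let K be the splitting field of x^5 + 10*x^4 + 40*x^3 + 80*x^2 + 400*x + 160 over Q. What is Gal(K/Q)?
The polynomial f is an irreducible quintic over Q, so G = Gal(f/Q) is a transitive subgroup of S_5: one of C_5 (5T1, order 5), D_5 (5T2, order 10), F_20 (5T3, order 20), A_5 (5T4, order 60) or S_5 (5T5, order 120). The discriminant of f is 1073741824000000 = 32768000^2, a perfect square, so G is contained in A_5. The transitive groups of degree 5 contained in A_5 are: C_5 (5T1, order 5), D_5 (5T2, order 10), A_5 (5T4, order 60). By Dedekind's theorem, for a prime p not dividing disc(f) the degrees of the irreducible factors of f mod p form the cycle type of an element of G. Factoring f modulo the 2 such primes p <= 7 (skipping 2, 5, which divide the discriminant), each new pattern first appears at: mod 3: f = (x^5 + x^4 + x^3 + 2x^2 + x + 1), pattern 5; mod 7: f = (x + 3)(x + 5)(x^3 + 2x^2 + 2x + 6), pattern 3+1+1. No other pattern occurs in this range, so the set of observed cycle types is {5, 3+1+1}. Among the candidates above, the only group containing elements of all these cycle types is A_5 (5T4) — each of C_5 (5T1), D_5 (5T2) lacks at least one of them. Hence G = A_5 (5T4), of order 60.

A_5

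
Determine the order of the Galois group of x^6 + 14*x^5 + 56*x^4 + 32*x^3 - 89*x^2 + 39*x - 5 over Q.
The degree of the splitting field over Q equals the order of the Galois group, so first determine the group. The polynomial f is an irreducible sextic over Q, so G = Gal(f/Q) is one of the 16 transitive subgroups 6T1, ..., 6T16 of S_6. The discriminant of f is 30991489 = 5567^2, a perfect square, so G is contained in A_6. The transitive groups of degree 6 contained in A_6 are: A_4 (6T4, order 12), S_4 (6T7, order 24), (C_3 x C_3) : C_4 (6T10, order 36), PSL(2,5) (6T12, order 60), A_6 (6T15, order 360). By Dedekind's theorem, for a prime p not dividing disc(f) the degrees of the irreducible factors of f mod p form the cycle type of an element of G. Factoring f modulo the 21 such primes p <= 79 (skipping 19, which divides the discriminant), each new pattern first appears at: mod 2: f = (x + 1)(x^5 + x^4 + x^3 + x^2 + 1), pattern 5+1; mod 7: f = (x^3 + 2x^2 + 1)(x^3 + 5x^2 + 4x + 2), pattern 3+3; mod 61: f = (x + 1)(x + 2)(x^2 + 34x + 39)(x^2 + 38x + 32), pattern 2+2+1+1. No other pattern occurs in this range, so the set of observed cycle types is {5+1, 3+3, 2+2+1+1}. The candidates containing elements of all these cycle types are PSL(2,5) (6T12) of order 60, A_6 (6T15) of order 360; the others are excluded. The observed types are precisely the cycle types that occur in PSL(2,5) (6T12) (apart from the identity). Each of the other remaining candidates has further cycle types, and by the Chebotarev density theorem the matching factorization patterns would occur for a proportion of primes equal to their share of the group: A_6 (6T15) additionally contains elements of type 4+2, 3+1+1+1 (130 of its 360 elements, about 36% of primes). None of the 21 primes tested shows any such pattern (for each of these groups the chance of that is below 10^-4), which rules them out. Hence G = PSL(2,5) (6T12), of order 60. The Galois group PSL(2,5) (6T12) has order 60, so the splitting field has degree 60 over Q.

60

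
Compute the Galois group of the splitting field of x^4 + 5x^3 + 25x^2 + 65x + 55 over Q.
The polynomial is an irreducible quartic over Q and its discriminant is 465125, which is not a perfect square, so the Galois group is not contained in A_4. The resolvent cubic y^3 - 25*y^2 + 105*y - 100 has exactly one rational root, so the Galois group is C_4 or D_4. The quartic becomes reducible over Q(sqrt(disc)), so the group is C_4.

4T1: C_4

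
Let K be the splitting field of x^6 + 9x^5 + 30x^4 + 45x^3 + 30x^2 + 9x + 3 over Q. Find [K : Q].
The degree of the splitting field over Q equals the order of the Galois group, so first determine the group. The polynomial f is an irreducible sextic over Q, so G = Gal(f/Q) is one of the 16 transitive subgroups 6T1, ..., 6T16 of S_6. The discriminant of f is -34992, which is not a perfect square, so G is not contained in A_6. The transitive groups of degree 6 not contained in A_6 are: C_6 (6T1, order 6), S_3 (6T2, order 6), D_6 (6T3, order 12), C_3 x S_3 (6T5, order 18), A_4 x C_2 (6T6, order 24), S_4 (6T8, order 24), S_3 x S_3 (6T9, order 36), S_4 x C_2 (6T11, order 48), (S_3 x S_3) : C_2 (6T13, order 72), PGL(2,5) (6T14, order 120), S_6 (6T16, order 720). By Dedekind's theorem, for a prime p not dividing disc(f) the degrees of the irreducible factors of f mod p form the cycle type of an element of G. Factoring f modulo the 23 such primes p <= 97 (skipping 2, 3, which divide the discriminant), each new pattern first appears at: mod 5: f = (x^2 + 2)(x^2 + x + 1)(x^2 + 3x + 4), pattern 2+2+2; mod 7: f = (x^3 + 5x + 5)(x^3 + 2x^2 + 4x + 2), pattern 3+3; mod 31: f = (x + 5)(x + 9)(x + 11)(x + 23)(x + 25)(x + 29), pattern 1+1+1+1+1+1. No other pattern occurs in this range, so the set of observed cycle types is {2+2+2, 3+3, 1+1+1+1+1+1}. The candidates containing elements of all these cycle types are C_6 (6T1) of order 6, S_3 (6T2) of order 6, D_6 (6T3) of order 12, C_3 x S_3 (6T5) of order 18, A_4 x C_2 (6T6) of order 24, S_4 (6T8) of order 24, S_3 x S_3 (6T9) of order 36, S_4 x C_2 (6T11) of order 48, (S_3 x S_3) : C_2 (6T13) of order 72, PGL(2,5) (6T14) of order 120, S_6 (6T16) of order 720; the others are excluded. The observed types are precisely the cycle types that occur in S_3 (6T2). Each of the other remaining candidates has further cycle types, and by the Chebotarev density theorem the matching factorization patterns would occur for a proportion of primes equal to their share of the group: C_6 (6T1) additionally contains elements of type 6 (2 of its 6 elements, about 33% of primes); D_6 (6T3) additionally contains elements of type 6, 2+2+1+1 (5 of its 12 elements, about 42% of primes); C_3 x S_3 (6T5) additionally contains elements of type 6, 3+1+1+1 (10 of its 18 elements, about 56% of primes); A_4 x C_2 (6T6) additionally contains elements of type 6, 2+2+1+1, 2+1+1+1+1 (14 of its 24 elements, about 58% of primes); S_4 (6T8) additionally contains elements of type 4+1+1, 2+2+1+1 (9 of its 24 elements, about 38% of primes); S_3 x S_3 (6T9) additionally contains elements of type 6, 3+1+1+1, 2+2+1+1 (25 of its 36 elements, about 69% of primes); S_4 x C_2 (6T11) additionally contains elements of type 6, 4+2, 4+1+1, 2+2+1+1, 2+1+1+1+1 (32 of its 48 elements, about 67% of primes); (S_3 x S_3) : C_2 (6T13) additionally contains elements of type 6, 4+2, 3+2+1, 3+1+1+1, 2+2+1+1, 2+1+1+1+1 (61 of its 72 elements, about 85% of primes); PGL(2,5) (6T14) additionally contains elements of type 6, 5+1, 4+1+1, 2+2+1+1 (89 of its 120 elements, about 74% of primes); S_6 (6T16) additionally contains elements of type 6, 5+1, 4+2, 4+1+1, 3+2+1, 3+1+1+1, 2+2+1+1, 2+1+1+1+1 (664 of its 720 elements, about 92% of primes). None of the 23 primes tested shows any such pattern (for each of these groups the chance of that is below 10^-4), which rules them out. Hence G = S_3 (6T2), of order 6. The Galois group S_3 (6T2) has order 6, so the splitting field has degree 6 over Q.

6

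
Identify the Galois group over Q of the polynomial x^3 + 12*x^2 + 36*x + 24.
The polynomial is an irreducible cubic over Q and its discriminant is 5184 = 72^2, a perfect square. For an irreducible cubic, a square discriminant forces the Galois group to be A_3, the cyclic group of order 3.

C_3 (also written C3)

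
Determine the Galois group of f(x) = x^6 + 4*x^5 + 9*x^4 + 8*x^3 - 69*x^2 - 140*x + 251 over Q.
The polynomial f is an irreducible sextic over Q, so G = Gal(f/Q) is one of the 16 transitive subgroups 6T1, ..., 6T16 of S_6. The discriminant of f is 564385546240000 = 23756800^2, a perfect square, so G is contained in A_6. The transitive groups of degree 6 contained in A_6 are: A_4 (6T4, order 12), S_4 (6T7, order 24), (C_3 x C_3) : C_4 (6T10, order 36), PSL(2,5) (6T12, order 60), A_6 (6T15, order 360). By Dedekind's theorem, for a prime p not dividing disc(f) the degrees of the irreducible factors of f mod p form the cycle type of an element of G. Factoring f modulo the 19 such primes p <= 79 (skipping 2, 5, 29, which divide the discriminant), each new pattern first appears at: mod 3: f = (x^2 + 2x + 2)(x^4 + 2x^3 + x + 1), pattern 4+2; mod 11: f = (x^3 + 6x^2 + 8x + 10)(x^3 + 9x^2 + 2x + 2), pattern 3+3; mod 19: f = (x + 15)(x + 17)(x^2 + 13x + 13)(x^2 + 16x + 11), pattern 2+2+1+1; mod 61: f = (x + 6)(x + 39)(x + 53)(x^3 + 28x^2 + 14x + 10), pattern 3+1+1+1. No other pattern occurs in this range, so the set of observed cycle types is {4+2, 3+3, 2+2+1+1, 3+1+1+1}. The candidates containing elements of all these cycle types are (C_3 x C_3) : C_4 (6T10) of order 36, A_6 (6T15) of order 360; the others are excluded. The observed types are precisely the cycle types that occur in (C_3 x C_3) : C_4 (6T10) (apart from the identity). Each of the other remaining candidates has further cycle types, and by the Chebotarev density theorem the matching factorization patterns would occur for a proportion of primes equal to their share of the group: A_6 (6T15) additionally contains elements of type 5+1 (144 of its 360 elements, about 40% of primes). None of the 19 primes tested shows any such pattern (for each of these groups the chance of that is below 10^-4), which rules them out. Hence G = (C_3 x C_3) : C_4 (6T10), of order 36.

(C_3 x C_3) : C_4 (order 36)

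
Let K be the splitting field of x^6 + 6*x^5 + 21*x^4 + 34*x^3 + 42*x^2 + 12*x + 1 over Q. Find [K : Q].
120

The degree of the splitting field over Q equals the order of the Galois group, so first determine the group. The polynomial f is an irreducible sextic over Q, so G = Gal(f/Q) is one of the 16 transitive subgroups 6T1, ..., 6T16 of S_6. The discriminant of f is -1024192512, which is not a perfect square, so G is not contained in A_6. The transitive groups of degree 6 not contained in A_6 are: C_6 (6T1, order 6), S_3 (6T2, order 6), D_6 (6T3, order 12), C_3 x S_3 (6T5, order 18), A_4 x C_2 (6T6, order 24), S_4 (6T8, order 24), S_3 x S_3 (6T9, order 36), S_4 x C_2 (6T11, order 48), (S_3 x S_3) : C_2 (6T13, order 72), PGL(2,5) (6T14, order 120), S_6 (6T16, order 720). By Dedekind's theorem, for a prime p not dividing disc(f) the degrees of the irreducible factors of f mod p form the cycle type of an element of G. Factoring f modulo the 21 such primes p <= 89 (skipping 2, 3, 7, which divide the discriminant), each new pattern first appears at: mod 5: f = (x^6 + x^5 + x^4 + 4x^3 + 2x^2 + 2x + 1), pattern 6; mod 11: f = (x + 7)(x^5 + 10x^4 + 6x^3 + 3x^2 + 10x + 8), pattern 5+1; mod 13: f = (x + 1)(x + 12)(x^4 + 6x^3 + 9x^2 + x + 12), pattern 4+1+1; mod 23: f = (x + 14)(x + 20)(x^2 + 2x + 4)(x^2 + 16x + 13), pattern 2+2+1+1; mod 43: f = (x^3 + 22x^2 + 37x + 39)(x^3 + 27x^2 + 35x + 32), pattern 3+3; mod 61: f = (x^2 + 5x + 22)(x^2 + 18x + 52)(x^2 + 44x + 4), pattern 2+2+2. No other pattern occurs in this range, so the set of observed cycle types is {6, 5+1, 4+1+1, 2+2+1+1, 3+3, 2+2+2}. The candidates containing elements of all these cycle types are PGL(2,5) (6T14) of order 120, S_6 (6T16) of order 720; the others are excluded. The observed types are precisely the cycle types that occur in PGL(2,5) (6T14) (apart from the identity). Each of the other remaining candidates has further cycle types, and by the Chebotarev density theorem the matching factorization patterns would occur for a proportion of primes equal to their share of the group: S_6 (6T16) additionally contains elements of type 4+2, 3+2+1, 3+1+1+1, 2+1+1+1+1 (265 of its 720 elements, about 37% of primes). None of the 21 primes tested shows any such pattern (for each of these groups the chance of that is below 10^-4), which rules them out. Hence G = PGL(2,5) (6T14), of order 120. The Galois group PGL(2,5) (6T14) has order 120, so the splitting field has degree 120 over Q.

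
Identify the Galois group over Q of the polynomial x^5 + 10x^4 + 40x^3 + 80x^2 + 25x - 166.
The polynomial f is an irreducible quintic over Q, so G = Gal(f/Q) is a transitive subgroup of S_5: one of C_5 (5T1, order 5), D_5 (5T2, order 10), F_20 (5T3, order 20), A_5 (5T4, order 60) or S_5 (5T5, order 120). The discriminant of f is 58564000000 = 242000^2, a perfect square, so G is contained in A_5. The transitive groups of degree 5 contained in A_5 are: C_5 (5T1, order 5), D_5 (5T2, order 10), A_5 (5T4, order 60). By Dedekind's theorem, for a prime p not dividing disc(f) the degrees of the irreducible factors of f mod p form the cycle type of an element of G. Factoring f modulo the 3 such primes p <= 13 (skipping 2, 5, 11, which divide the discriminant), each new pattern first appears at: mod 3: f = (x^5 + x^4 + x^3 + 2x^2 + x + 2), pattern 5; mod 13: f = (x + 7)(x + 9)(x^3 + 7x^2 + 8x + 5), pattern 3+1+1. No other pattern occurs in this range, so the set of observed cycle types is {5, 3+1+1}. Among the candidates above, the only group containing elements of all these cycle types is A_5 (5T4) — each of C_5 (5T1), D_5 (5T2) lacks at least one of them. Hence G = A_5 (5T4), of order 60.

A_5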